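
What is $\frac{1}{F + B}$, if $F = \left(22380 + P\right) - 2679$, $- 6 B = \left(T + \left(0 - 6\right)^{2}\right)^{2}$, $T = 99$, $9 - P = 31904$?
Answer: $- \frac{2}{30463} \approx -6.5653 \cdot 10^{-5}$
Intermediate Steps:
$P = -31895$ ($P = 9 - 31904 = -31895$)
$B = - \frac{6075}{2}$ ($B = - \frac{\left(99 + \left(0 - 6\right)^{2}\right)^{2}}{6} = - \frac{\left(99 + \left(-6\right)^{2}\right)^{2}}{6} = - \frac{\left(99 + 36\right)^{2}}{6} = - \frac{135^{2}}{6} = \left(- \frac{1}{6}\right) 18225 = - \frac{6075}{2} \approx -3037.5$)
$F = -12194$ ($F = \left(22380 - 31895\right) - 2679 = -9515 - 2679 = -12194$)
$\frac{1}{F + B} = \frac{1}{-12194 - \frac{6075}{2}} = \frac{1}{- \frac{30463}{2}} = - \frac{2}{30463}$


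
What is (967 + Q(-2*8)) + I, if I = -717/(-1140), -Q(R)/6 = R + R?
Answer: 440659/380 ≈ 1159.6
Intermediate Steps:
Q(R) = -12*R (Q(R) = -6*(R + R) = -12*R)
I = 239/380 (I = -717*(-1/1140) = 239/380 ≈ 0.62895)
(967 + Q(-2*8)) + I = (967 - (-24)*8) + 239/380 = (967 - 12*(-16)) + 239/380 = (967 + 192) + 239/380 = 1159 + 239/380 = 440659/380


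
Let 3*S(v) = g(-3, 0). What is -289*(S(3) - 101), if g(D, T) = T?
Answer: 29189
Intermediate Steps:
S(v) = 0 (S(v) = (⅓)*0 = 0)
-289*(S(3) - 101) = -289*(0 - 101) = -289*(-101) = 29189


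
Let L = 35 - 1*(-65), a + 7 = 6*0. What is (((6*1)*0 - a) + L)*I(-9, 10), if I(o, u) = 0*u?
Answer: 0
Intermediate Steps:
I(o, u) = 0
a = -7 (a = -7 + 6*0 = -7 + 0 = -7)
L = 100 (L = 35 + 65 = 100)
(((6*1)*0 - a) + L)*I(-9, 10) = (((6*1)*0 - 1*(-7)) + 100)*0 = ((6*0 + 7) + 100)*0 = ((0 + 7) + 100)*0 = (7 + 100)*0 = 107*0 = 0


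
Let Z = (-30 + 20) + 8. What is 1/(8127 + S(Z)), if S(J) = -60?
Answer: 1/8067 ≈ 0.00012396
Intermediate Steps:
Z = -2 (Z = -10 + 8 = -2)
1/(8127 + S(Z)) = 1/(8127 - 60) = 1/8067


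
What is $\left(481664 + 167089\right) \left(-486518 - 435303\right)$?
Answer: $-598034139213$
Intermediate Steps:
$\left(481664 + 167089\right) \left(-486518 - 435303\right) = 648753 \left(-921821\right) = -598034139213$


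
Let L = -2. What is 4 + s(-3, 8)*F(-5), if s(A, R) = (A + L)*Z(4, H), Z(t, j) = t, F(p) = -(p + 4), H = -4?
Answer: -16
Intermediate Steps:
F(p) = -4 - p (F(p) = -(4 + p) = -4 - p)
s(A, R) = -8 + 4*A (s(A, R) = (A - 2)*4 = (-2 + A)*4 = -8 + 4*A)
4 + s(-3, 8)*F(-5) = 4 + (-8 + 4*(-3))*(-4 - 1*(-5)) = 4 + (-8 - 12)*(-4 + 5) = 4 - 20*1 = 4 - 20 = -16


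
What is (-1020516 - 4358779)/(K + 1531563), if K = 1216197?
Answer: -1075859/549552 ≈ -1.9577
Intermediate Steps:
(-1020516 - 4358779)/(K + 1531563) = (-1020516 - 4358779)/(1216197 + 1531563) = -5379295/2747760 = -5379295*1/2747760 = -1075859/549552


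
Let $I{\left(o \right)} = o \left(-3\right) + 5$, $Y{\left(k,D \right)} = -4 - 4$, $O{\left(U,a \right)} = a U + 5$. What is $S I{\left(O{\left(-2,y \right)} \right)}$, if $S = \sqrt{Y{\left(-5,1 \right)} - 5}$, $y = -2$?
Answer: $- 22 i \sqrt{13} \approx - 79.322 i$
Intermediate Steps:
$O{\left(U,a \right)} = 5 + U a$ ($O{\left(U,a \right)} = U a + 5 = 5 + U a$)
$Y{\left(k,D \right)} = -8$ ($Y{\left(k,D \right)} = -4 - 4 = -8$)
$I{\left(o \right)} = 5 - 3 o$ ($I{\left(o \right)} = - 3 o + 5 = 5 - 3 o$)
$S = i \sqrt{13}$ ($S = \sqrt{-8 - 5} = \sqrt{-13} = i \sqrt{13} \approx 3.6056 i$)
$S I{\left(O{\left(-2,y \right)} \right)} = i \sqrt{13} \left(5 - 3 \left(5 - -4\right)\right) = i \sqrt{13} \left(5 - 3 \left(5 + 4\right)\right) = i \sqrt{13} \left(5 - 27\right) = i \sqrt{13} \left(-22\right) = - 22 i \sqrt{13}$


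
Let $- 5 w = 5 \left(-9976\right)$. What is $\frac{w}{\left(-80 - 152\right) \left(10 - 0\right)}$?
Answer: $- \frac{43}{10} \approx -4.3$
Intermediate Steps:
$w = 9976$ ($w = - \frac{5 \left(-9976\right)}{5} = \left(- \frac{1}{5}\right) \left(-49880\right) = 9976$)
$\frac{w}{\left(-80 - 152\right) \left(10 - 0\right)} = \frac{9976}{\left(-80 - 152\right) \left(10 - 0\right)} = \frac{9976}{\left(-232\right) \left(10 + 0\right)} = \frac{9976}{\left(-232\right) 10} = \frac{9976}{-2320} = 9976 \left(- \frac{1}{2320}\right) = - \frac{43}{10}$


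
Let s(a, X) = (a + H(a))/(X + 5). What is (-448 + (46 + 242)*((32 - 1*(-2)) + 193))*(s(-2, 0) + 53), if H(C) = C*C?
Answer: 17335776/5 ≈ 3.4672e+6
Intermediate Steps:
H(C) = C**2
s(a, X) = (a + a**2)/(5 + X) (s(a, X) = (a + a**2)/(X + 5) = (a + a**2)/(5 + X))
(-448 + (46 + 242)*((32 - 1*(-2)) + 193))*(s(-2, 0) + 53) = (-448 + (46 + 242)*((32 - 1*(-2)) + 193))*(-2*(1 - 2)/(5 + 0) + 53) = (-448 + 288*((32 + 2) + 193))*(-2*(-1)/5 + 53) = (-448 + 288*(34 + 193))*(-2*1/5*(-1) + 53) = (-448 + 288*227)*(2/5 + 53) = (-448 + 65376)*(267/5) = 64928*(267/5) = 17335776/5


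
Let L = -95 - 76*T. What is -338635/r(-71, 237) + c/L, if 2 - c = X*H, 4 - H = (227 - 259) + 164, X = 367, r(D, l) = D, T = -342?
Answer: 8772966033/1838687 ≈ 4771.3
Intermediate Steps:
H = -128 (H = 4 - ((227 - 259) + 164) = 4 - (-32 + 164) = 4 - 1*132 = 4 - 132 = -128)
c = 46978 (c = 2 - 367*(-128) = 2 - 1*(-46976) = 2 + 46976 = 46978)
L = 25897 (L = -95 - 76*(-342) = -95 + 25992 = 25897)
-338635/r(-71, 237) + c/L = -338635/(-71) + 46978/25897 = -338635*(-1/71) + 46978*(1/25897) = 338635/71 + 46978/25897 = 8772966033/1838687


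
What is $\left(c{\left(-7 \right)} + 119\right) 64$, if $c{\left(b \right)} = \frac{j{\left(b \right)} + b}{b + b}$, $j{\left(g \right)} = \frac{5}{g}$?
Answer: $\frac{374912}{49} \approx 7651.3$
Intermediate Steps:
$c{\left(b \right)} = \frac{b + \frac{5}{b}}{2 b}$ ($c{\left(b \right)} = \frac{\frac{5}{b} + b}{b + b} = \frac{b + \frac{5}{b}}{2 b}$)
$\left(c{\left(-7 \right)} + 119\right) 64 = \left(\frac{5 + \left(-7\right)^{2}}{2 \cdot 49} + 119\right) 64 = \left(\frac{1}{2} \cdot \frac{1}{49} \left(5 + 49\right) + 119\right) 64 = \left(\frac{1}{2} \cdot \frac{1}{49} \cdot 54 + 119\right) 64 = \left(\frac{27}{49} + 119\right) 64 = \frac{5858}{49} \cdot 64 = \frac{374912}{49}$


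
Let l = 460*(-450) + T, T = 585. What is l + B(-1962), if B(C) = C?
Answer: -208377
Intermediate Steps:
l = -206415 (l = 460*(-450) + 585 = -207000 + 585 = -206415)
l + B(-1962) = -206415 - 1962 = -208377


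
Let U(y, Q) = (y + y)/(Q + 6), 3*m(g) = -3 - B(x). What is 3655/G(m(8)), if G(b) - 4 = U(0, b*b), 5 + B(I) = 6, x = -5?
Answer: 3655/4 ≈ 913.75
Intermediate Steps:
B(I) = 1 (B(I) = -5 + 6 = 1)
m(g) = -4/3 (m(g) = (-3 - 1*1)/3 = (-3 - 1)/3 = (1/3)*(-4) = -4/3)
U(y, Q) = 2*y/(6 + Q) (U(y, Q) = (2*y)/(6 + Q) = 2*y/(6 + Q))
G(b) = 4 (G(b) = 4 + 2*0/(6 + b*b) = 4 + 2*0/(6 + b**2) = 4 + 0 = 4)
3655/G(m(8)) = 3655/4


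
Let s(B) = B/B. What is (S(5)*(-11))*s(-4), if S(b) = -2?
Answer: 22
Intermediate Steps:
s(B) = 1
(S(5)*(-11))*s(-4) = -2*(-11)*1 = 22*1 = 22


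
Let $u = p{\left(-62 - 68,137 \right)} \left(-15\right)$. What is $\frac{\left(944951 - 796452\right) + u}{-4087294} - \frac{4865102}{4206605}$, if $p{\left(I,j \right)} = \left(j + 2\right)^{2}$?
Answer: $- \frac{9645320810904}{8596815688435} \approx -1.122$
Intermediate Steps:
$p{\left(I,j \right)} = \left(2 + j\right)^{2}$
$u = -289815$ ($u = \left(2 + 137\right)^{2} \left(-15\right) = 139^{2} \left(-15\right) = 19321 \left(-15\right) = -289815$)
$\frac{\left(944951 - 796452\right) + u}{-4087294} - \frac{4865102}{4206605} = \frac{\left(944951 - 796452\right) - 289815}{-4087294} - \frac{4865102}{4206605} = \left(148499 - 289815\right) \left(- \frac{1}{4087294}\right) - \frac{4865102}{4206605} = \left(-141316\right) \left(- \frac{1}{4087294}\right) - \frac{4865102}{4206605} = \frac{70658}{2043647} - \frac{4865102}{4206605} = - \frac{9645320810904}{8596815688435}$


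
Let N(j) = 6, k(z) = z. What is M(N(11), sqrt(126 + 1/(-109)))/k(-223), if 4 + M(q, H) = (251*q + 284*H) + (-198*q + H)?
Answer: -314/223 - 285*sqrt(1496897)/24307 ≈ -15.753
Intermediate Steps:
M(q, H) = -4 + 53*q + 285*H (M(q, H) = -4 + ((251*q + 284*H) + (-198*q + H)) = -4 + ((251*q + 284*H) + (H - 198*q)) = -4 + (53*q + 285*H) = -4 + 53*q + 285*H)
M(N(11), sqrt(126 + 1/(-109)))/k(-223) = (-4 + 53*6 + 285*sqrt(126 + 1/(-109)))/(-223) = (-4 + 318 + 285*sqrt(126 - 1/109))*(-1/223) = (-4 + 318 + 285*sqrt(13733/109))*(-1/223) = (-4 + 318 + 285*(sqrt(1496897)/109))*(-1/223) = (-4 + 318 + 285*sqrt(1496897)/109)*(-1/223) = (314 + 285*sqrt(1496897)/109)*(-1/223) = -314/223 - 285*sqrt(1496897)/24307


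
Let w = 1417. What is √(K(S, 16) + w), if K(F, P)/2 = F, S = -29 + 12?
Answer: √1383 ≈ 37.189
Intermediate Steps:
S = -17
K(F, P) = 2*F
√(K(S, 16) + w) = √(2*(-17) + 1417) = √(-34 + 1417) = √1383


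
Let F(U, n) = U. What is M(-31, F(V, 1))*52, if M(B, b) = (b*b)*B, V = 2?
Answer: -6448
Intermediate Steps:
M(B, b) = B*b² (M(B, b) = b²*B = B*b²)
M(-31, F(V, 1))*52 = -31*2²*52 = -31*4*52 = -124*52 = -6448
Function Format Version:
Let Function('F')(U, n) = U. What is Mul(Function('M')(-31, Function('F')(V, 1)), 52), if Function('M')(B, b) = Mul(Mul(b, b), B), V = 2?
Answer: -6448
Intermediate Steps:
Function('M')(B, b) = Mul(B, Pow(b, 2)) (Function('M')(B, b) = Mul(Pow(b, 2), B) = Mul(B, Pow(b, 2)))
Mul(Function('M')(-31, Function('F')(V, 1)), 52) = Mul(Mul(-31, Pow(2, 2)), 52) = Mul(Mul(-31, 4), 52) = Mul(-124, 52) = -6448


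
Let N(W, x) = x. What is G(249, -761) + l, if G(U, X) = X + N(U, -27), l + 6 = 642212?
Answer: 641418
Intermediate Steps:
l = 642206 (l = -6 + 642212 = 642206)
G(U, X) = -27 + X (G(U, X) = X - 27 = -27 + X)
G(249, -761) + l = (-27 - 761) + 642206 = -788 + 642206 = 641418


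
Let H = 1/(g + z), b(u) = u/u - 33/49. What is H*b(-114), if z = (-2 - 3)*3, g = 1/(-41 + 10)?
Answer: -248/11417 ≈ -0.021722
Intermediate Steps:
b(u) = 16/49 (b(u) = 1 - 33*1/49 = 1 - 33/49 = 16/49)
g = -1/31 (g = 1/(-31) = -1/31 ≈ -0.032258)
z = -15 (z = -5*3 = -15)
H = -31/466 (H = 1/(-1/31 - 15) = 1/(-466/31) = -31/466 ≈ -0.066524)
H*b(-114) = -31/466*16/49 = -248/11417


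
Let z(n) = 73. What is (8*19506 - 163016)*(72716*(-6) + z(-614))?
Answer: 3039601864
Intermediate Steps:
(8*19506 - 163016)*(72716*(-6) + z(-614)) = (8*19506 - 163016)*(72716*(-6) + 73) = (156048 - 163016)*(-436296 + 73) = -6968*(-436223) = 3039601864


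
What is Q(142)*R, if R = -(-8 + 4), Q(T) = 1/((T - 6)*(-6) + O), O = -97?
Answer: -4/913 ≈ -0.0043812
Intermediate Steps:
Q(T) = 1/(-61 - 6*T) (Q(T) = 1/((T - 6)*(-6) - 97) = 1/((-6 + T)*(-6) - 97) = 1/((36 - 6*T) - 97) = 1/(-61 - 6*T))
R = 4 (R = -1*(-4) = 4)
Q(142)*R = -1/(61 + 6*142)*4 = -1/(61 + 852)*4 = -1/913*4 = -4/913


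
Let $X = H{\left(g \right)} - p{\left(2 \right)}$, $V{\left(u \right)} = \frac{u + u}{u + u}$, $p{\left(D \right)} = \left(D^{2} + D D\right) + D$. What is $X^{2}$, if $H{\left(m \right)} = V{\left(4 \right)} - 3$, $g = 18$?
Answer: $144$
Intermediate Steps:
$p{\left(D \right)} = D + 2 D^{2}$ ($p{\left(D \right)} = \left(D^{2} + D^{2}\right) + D = 2 D^{2} + D = D + 2 D^{2}$)
$V{\left(u \right)} = 1$ ($V{\left(u \right)} = \frac{2 u}{2 u} = 2 u \frac{1}{2 u} = 1$)
$H{\left(m \right)} = -2$ ($H{\left(m \right)} = 1 - 3 = -2$)
$X = -12$ ($X = -2 - 2 \left(1 + 2 \cdot 2\right) = -2 - 2 \left(1 + 4\right) = -2 - 2 \cdot 5 = -2 - 10 = -12$)
$X^{2} = \left(-12\right)^{2} = 144$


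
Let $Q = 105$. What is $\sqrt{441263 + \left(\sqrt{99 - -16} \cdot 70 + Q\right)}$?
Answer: $\sqrt{441368 + 70 \sqrt{115}} \approx 664.92$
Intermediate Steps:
$\sqrt{441263 + \left(\sqrt{99 - -16} \cdot 70 + Q\right)} = \sqrt{441263 + \left(\sqrt{99 - -16} \cdot 70 + 105\right)} = \sqrt{441263 + \left(\sqrt{99 + 16} \cdot 70 + 105\right)} = \sqrt{441263 + \left(\sqrt{115} \cdot 70 + 105\right)} = \sqrt{441263 + \left(70 \sqrt{115} + 105\right)} = \sqrt{441263 + \left(105 + 70 \sqrt{115}\right)} = \sqrt{441368 + 70 \sqrt{115}}$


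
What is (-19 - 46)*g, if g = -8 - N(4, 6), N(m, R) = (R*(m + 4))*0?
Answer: 520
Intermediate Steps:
N(m, R) = 0 (N(m, R) = (R*(4 + m))*0 = 0)
g = -8 (g = -8 - 1*0 = -8 + 0 = -8)
(-19 - 46)*g = (-19 - 46)*(-8) = -65*(-8) = 520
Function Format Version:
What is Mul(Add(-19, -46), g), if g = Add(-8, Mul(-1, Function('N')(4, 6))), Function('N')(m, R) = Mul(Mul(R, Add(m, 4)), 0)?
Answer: 520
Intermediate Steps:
Function('N')(m, R) = 0 (Function('N')(m, R) = Mul(Mul(R, Add(4, m)), 0) = 0)
g = -8 (g = Add(-8, Mul(-1, 0)) = Add(-8, 0) = -8)
Mul(Add(-19, -46), g) = Mul(Add(-19, -46), -8) = Mul(-65, -8) = 520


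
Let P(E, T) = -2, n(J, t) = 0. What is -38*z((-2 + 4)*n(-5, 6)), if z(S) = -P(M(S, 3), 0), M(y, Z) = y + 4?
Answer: -76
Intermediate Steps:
M(y, Z) = 4 + y
z(S) = 2 (z(S) = -1*(-2) = 2)
-38*z((-2 + 4)*n(-5, 6)) = -38*2 = -76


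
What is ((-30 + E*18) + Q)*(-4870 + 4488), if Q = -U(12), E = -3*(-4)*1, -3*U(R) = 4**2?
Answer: -219268/3 ≈ -73089.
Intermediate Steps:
U(R) = -16/3 (U(R) = -1/3*4**2 = -1/3*16 = -16/3)
E = 12 (E = 12*1 = 12)
Q = 16/3 (Q = -1*(-16/3) = 16/3 ≈ 5.3333)
((-30 + E*18) + Q)*(-4870 + 4488) = ((-30 + 12*18) + 16/3)*(-4870 + 4488) = ((-30 + 216) + 16/3)*(-382) = (186 + 16/3)*(-382) = (574/3)*(-382) = -219268/3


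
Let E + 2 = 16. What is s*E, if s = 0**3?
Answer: 0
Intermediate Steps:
s = 0
E = 14 (E = -2 + 16 = 14)
s*E = 0*14 = 0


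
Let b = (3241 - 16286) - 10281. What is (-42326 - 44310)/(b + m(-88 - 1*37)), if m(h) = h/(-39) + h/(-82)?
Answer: 277061928/74581423 ≈ 3.7149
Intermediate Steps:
b = -23326 (b = -13045 - 10281 = -23326)
m(h) = -121*h/3198 (m(h) = h*(-1/39) + h*(-1/82) = -h/39 - h/82 = -121*h/3198)
(-42326 - 44310)/(b + m(-88 - 1*37)) = (-42326 - 44310)/(-23326 - 121*(-88 - 1*37)/3198) = -86636/(-23326 - 121*(-88 - 37)/3198) = -86636/(-23326 - 121/3198*(-125)) = -86636/(-23326 + 15125/3198) = -86636/(-74581423/3198) = -86636*(-3198/74581423) = 277061928/74581423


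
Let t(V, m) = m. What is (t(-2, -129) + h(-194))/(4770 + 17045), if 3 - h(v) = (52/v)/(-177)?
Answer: -432664/74908347 ≈ -0.0057759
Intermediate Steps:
h(v) = 3 + 52/(177*v) (h(v) = 3 - 52/v/(-177) = 3 - 52/v*(-1)/177 = 3 - (-52)/(177*v) = 3 + 52/(177*v))
(t(-2, -129) + h(-194))/(4770 + 17045) = (-129 + (3 + (52/177)/(-194)))/(4770 + 17045) = (-129 + (3 + (52/177)*(-1/194)))/21815 = (-129 + (3 - 26/17169))*(1/21815) = (-129 + 51481/17169)*(1/21815) = -2163320/17169*1/21815 = -432664/74908347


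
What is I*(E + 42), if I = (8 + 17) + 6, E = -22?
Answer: 620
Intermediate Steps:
I = 31 (I = 25 + 6 = 31)
I*(E + 42) = 31*(-22 + 42) = 31*20 = 620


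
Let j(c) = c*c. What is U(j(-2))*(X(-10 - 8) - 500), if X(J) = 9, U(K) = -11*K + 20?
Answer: 11784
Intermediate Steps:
j(c) = c²
U(K) = 20 - 11*K
U(j(-2))*(X(-10 - 8) - 500) = (20 - 11*(-2)²)*(9 - 500) = (20 - 11*4)*(-491) = (20 - 44)*(-491) = -24*(-491) = 11784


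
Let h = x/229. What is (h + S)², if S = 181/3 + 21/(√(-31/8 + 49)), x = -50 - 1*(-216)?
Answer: 636862948681/170380809 + 1174516*√2/4351 ≈ 4119.6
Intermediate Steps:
x = 166 (x = -50 + 216 = 166)
S = 181/3 + 42*√2/19 (S = 181*(⅓) + 21/(√(-31*⅛ + 49)) = 181/3 + 21/(√(-31/8 + 49)) = 181/3 + 21/(√(361/8)) = 181/3 + 21/((19*√2/4)) = 181/3 + 21*(2*√2/19) = 181/3 + 42*√2/19 ≈ 63.459)
h = 166/229 ≈ 0.72489
(h + S)² = (166/229 + (181/3 + 42*√2/19))² = (41947/687 + 42*√2/19)²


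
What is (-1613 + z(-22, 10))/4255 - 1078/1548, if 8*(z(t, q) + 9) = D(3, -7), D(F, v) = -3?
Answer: -14196653/13173480 ≈ -1.0777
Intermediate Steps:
z(t, q) = -75/8 (z(t, q) = -9 + (⅛)*(-3) = -9 - 3/8 = -75/8)
(-1613 + z(-22, 10))/4255 - 1078/1548 = (-1613 - 75/8)/4255 - 1078/1548 = -12979/8*1/4255 - 1078*1/1548 = -12979/34040 - 539/774 = -14196653/13173480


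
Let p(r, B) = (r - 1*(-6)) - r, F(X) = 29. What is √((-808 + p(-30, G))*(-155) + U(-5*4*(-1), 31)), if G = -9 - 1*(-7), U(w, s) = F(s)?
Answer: √124339 ≈ 352.62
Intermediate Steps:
U(w, s) = 29
G = -2 (G = -9 + 7 = -2)
p(r, B) = 6 (p(r, B) = (r + 6) - r = (6 + r) - r = 6)
√((-808 + p(-30, G))*(-155) + U(-5*4*(-1), 31)) = √((-808 + 6)*(-155) + 29) = √(-802*(-155) + 29) = √(124310 + 29) = √124339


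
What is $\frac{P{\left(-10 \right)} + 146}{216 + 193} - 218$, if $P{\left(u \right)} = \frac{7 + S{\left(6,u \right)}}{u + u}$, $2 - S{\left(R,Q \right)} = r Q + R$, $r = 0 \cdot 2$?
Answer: $- \frac{1780323}{8180} \approx -217.64$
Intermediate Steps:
$r = 0$
$S{\left(R,Q \right)} = 2 - R$ ($S{\left(R,Q \right)} = 2 - \left(0 Q + R\right) = 2 - \left(0 + R\right) = 2 - R$)
$P{\left(u \right)} = \frac{3}{2 u}$ ($P{\left(u \right)} = \frac{7 + \left(2 - 6\right)}{u + u} = \frac{7 + \left(2 - 6\right)}{2 u} = \left(7 - 4\right) \frac{1}{2 u} = 3 \frac{1}{2 u} = \frac{3}{2 u}$)
$\frac{P{\left(-10 \right)} + 146}{216 + 193} - 218 = \frac{\frac{3}{2 \left(-10\right)} + 146}{216 + 193} - 218 = \frac{\frac{3}{2} \left(- \frac{1}{10}\right) + 146}{409} - 218 = \left(- \frac{3}{20} + 146\right) \frac{1}{409} - 218 = \frac{2917}{20} \cdot \frac{1}{409} - 218 = \frac{2917}{8180} - 218 = - \frac{1780323}{8180}$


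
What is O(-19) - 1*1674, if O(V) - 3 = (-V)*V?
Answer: -2032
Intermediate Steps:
O(V) = 3 - V**2 (O(V) = 3 + (-V)*V = 3 - V**2)
O(-19) - 1*1674 = (3 - 1*(-19)**2) - 1*1674 = (3 - 1*361) - 1674 = (3 - 361) - 1674 = -358 - 1674 = -2032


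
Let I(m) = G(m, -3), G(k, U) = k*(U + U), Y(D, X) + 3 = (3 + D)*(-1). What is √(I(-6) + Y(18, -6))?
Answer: 2*√3 ≈ 3.4641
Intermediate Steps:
Y(D, X) = -6 - D (Y(D, X) = -3 + (3 + D)*(-1) = -3 + (-3 - D) = -6 - D)
G(k, U) = 2*U*k (G(k, U) = k*(2*U) = 2*U*k)
I(m) = -6*m (I(m) = 2*(-3)*m = -6*m)
√(I(-6) + Y(18, -6)) = √(-6*(-6) + (-6 - 1*18)) = √(36 + (-6 - 18)) = √(36 - 24) = √12 = 2*√3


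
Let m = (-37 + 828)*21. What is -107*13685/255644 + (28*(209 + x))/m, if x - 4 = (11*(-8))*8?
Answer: -3976856851/606643212 ≈ -6.5555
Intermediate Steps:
x = -700 (x = 4 + (11*(-8))*8 = 4 - 88*8 = 4 - 704 = -700)
m = 16611 (m = 791*21 = 16611)
-107*13685/255644 + (28*(209 + x))/m = -107*13685/255644 + (28*(209 - 700))/16611 = -1464295*1/255644 + (28*(-491))*(1/16611) = -1464295/255644 - 13748*1/16611 = -1464295/255644 - 1964/2373 = -3976856851/606643212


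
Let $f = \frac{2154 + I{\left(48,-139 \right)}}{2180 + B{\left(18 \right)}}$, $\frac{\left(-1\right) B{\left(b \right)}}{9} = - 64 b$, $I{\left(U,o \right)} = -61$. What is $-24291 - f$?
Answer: $- \frac{304805561}{12548} \approx -24291.0$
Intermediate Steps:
$B{\left(b \right)} = 576 b$ ($B{\left(b \right)} = - 9 \left(- 64 b\right) = 576 b$)
$f = \frac{2093}{12548}$ ($f = \frac{2154 - 61}{2180 + 576 \cdot 18} = \frac{2093}{2180 + 10368} = \frac{2093}{12548} \approx 0.1668$)
$-24291 - f = -24291 - \frac{2093}{12548} = - \frac{304805561}{12548}$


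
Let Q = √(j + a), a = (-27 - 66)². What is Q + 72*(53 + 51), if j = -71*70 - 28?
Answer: 7488 + √3651 ≈ 7548.4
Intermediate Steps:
a = 8649 (a = (-93)² = 8649)
j = -4998 (j = -4970 - 28 = -4998)
Q = √3651 (Q = √(-4998 + 8649) = √3651 ≈ 60.424)
Q + 72*(53 + 51) = √3651 + 72*(53 + 51) = √3651 + 72*104 = √3651 + 7488 = 7488 + √3651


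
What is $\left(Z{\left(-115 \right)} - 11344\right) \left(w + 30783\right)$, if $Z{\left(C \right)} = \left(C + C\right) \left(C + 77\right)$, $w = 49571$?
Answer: $-209241816$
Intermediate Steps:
$Z{\left(C \right)} = 2 C \left(77 + C\right)$
$\left(Z{\left(-115 \right)} - 11344\right) \left(w + 30783\right) = \left(2 \left(-115\right) \left(77 - 115\right) - 11344\right) \left(49571 + 30783\right) = \left(2 \left(-115\right) \left(-38\right) - 11344\right) 80354 = \left(8740 - 11344\right) 80354 = \left(-2604\right) 80354 = -209241816$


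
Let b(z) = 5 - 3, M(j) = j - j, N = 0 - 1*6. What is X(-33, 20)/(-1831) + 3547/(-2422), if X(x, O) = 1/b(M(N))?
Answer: -3247884/2217341 ≈ -1.4648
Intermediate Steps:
N = -6 (N = 0 - 6 = -6)
M(j) = 0
b(z) = 2
X(x, O) = 1/2
X(-33, 20)/(-1831) + 3547/(-2422) = (1/2)/(-1831) + 3547/(-2422) = (1/2)*(-1/1831) + 3547*(-1/2422) = -1/3662 - 3547/2422 = -3247884/2217341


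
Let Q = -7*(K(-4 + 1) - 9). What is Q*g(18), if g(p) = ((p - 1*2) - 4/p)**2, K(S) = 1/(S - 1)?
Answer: 1305619/81 ≈ 16119.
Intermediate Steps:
K(S) = 1/(-1 + S)
g(p) = (-2 + p - 4/p)**2 (g(p) = ((p - 2) - 4/p)**2 = ((-2 + p) - 4/p)**2 = (-2 + p - 4/p)**2)
Q = 259/4 (Q = -7*(1/(-1 + (-4 + 1)) - 9) = -7*(1/(-1 - 3) - 9) = -7*(1/(-4) - 9) = -7*(-1/4 - 9) = -7*(-37/4) = 259/4 ≈ 64.750)
Q*g(18) = 259*((4 - 1*18**2 + 2*18)**2/18**2)/4 = 259*((4 - 1*324 + 36)**2/324)/4 = 259*((4 - 324 + 36)**2/324)/4 = 259*((1/324)*(-284)**2)/4 = 259*((1/324)*80656)/4 = (259/4)*(20164/81) = 1305619/81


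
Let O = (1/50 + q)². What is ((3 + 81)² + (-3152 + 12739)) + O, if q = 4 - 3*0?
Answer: 41647901/2500 ≈ 16659.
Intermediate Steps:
q = 4 (q = 4 + 0 = 4)
O = 40401/2500 (O = (1/50 + 4)² = (201/50)² = 40401/2500 ≈ 16.160)
((3 + 81)² + (-3152 + 12739)) + O = ((3 + 81)² + (-3152 + 12739)) + 40401/2500 = (84² + 9587) + 40401/2500 = (7056 + 9587) + 40401/2500 = 16643 + 40401/2500 = 41647901/2500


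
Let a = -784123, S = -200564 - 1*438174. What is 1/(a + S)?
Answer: -1/1422861 ≈ -7.0281e-7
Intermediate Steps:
S = -638738 (S = -200564 - 438174 = -638738)
1/(a + S) = 1/(-784123 - 638738) = 1/(-1422861) = -1/1422861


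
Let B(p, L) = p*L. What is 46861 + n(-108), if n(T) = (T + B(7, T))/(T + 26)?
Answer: 1921733/41 ≈ 46872.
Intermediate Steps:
B(p, L) = L*p
n(T) = 8*T/(26 + T) (n(T) = (T + T*7)/(T + 26) = (T + 7*T)/(26 + T) = (8*T)/(26 + T) = 8*T/(26 + T))
46861 + n(-108) = 46861 + 8*(-108)/(26 - 108) = 46861 + 8*(-108)/(-82) = 46861 + 8*(-108)*(-1/82) = 46861 + 432/41 = 1921733/41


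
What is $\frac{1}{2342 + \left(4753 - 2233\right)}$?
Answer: $\frac{1}{4862} \approx 0.00020568$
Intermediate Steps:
$\frac{1}{2342 + \left(4753 - 2233\right)} = \frac{1}{2342 + 2520} = \frac{1}{4862}$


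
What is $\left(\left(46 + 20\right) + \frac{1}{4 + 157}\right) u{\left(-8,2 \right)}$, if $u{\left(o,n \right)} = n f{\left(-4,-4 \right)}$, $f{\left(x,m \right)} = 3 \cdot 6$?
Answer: $\frac{382572}{161} \approx 2376.2$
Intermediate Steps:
$f{\left(x,m \right)} = 18$
$u{\left(o,n \right)} = 18 n$ ($u{\left(o,n \right)} = n 18 = 18 n$)
$\left(\left(46 + 20\right) + \frac{1}{4 + 157}\right) u{\left(-8,2 \right)} = \left(\left(46 + 20\right) + \frac{1}{4 + 157}\right) 18 \cdot 2 = \left(66 + \frac{1}{161}\right) 36 = \frac{10627}{161} \cdot 36 = \frac{382572}{161}$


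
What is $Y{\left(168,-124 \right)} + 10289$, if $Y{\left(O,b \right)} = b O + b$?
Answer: $-10667$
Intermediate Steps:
$Y{\left(O,b \right)} = b + O b$ ($Y{\left(O,b \right)} = O b + b = b + O b$)
$Y{\left(168,-124 \right)} + 10289 = - 124 \left(1 + 168\right) + 10289 = \left(-124\right) 169 + 10289 = -20956 + 10289 = -10667$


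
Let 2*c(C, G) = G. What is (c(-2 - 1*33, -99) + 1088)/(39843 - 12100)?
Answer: 2077/55486 ≈ 0.037433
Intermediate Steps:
c(C, G) = G/2
(c(-2 - 1*33, -99) + 1088)/(39843 - 12100) = ((½)*(-99) + 1088)/(39843 - 12100) = (-99/2 + 1088)/27743 = (2077/2)*(1/27743) = 2077/55486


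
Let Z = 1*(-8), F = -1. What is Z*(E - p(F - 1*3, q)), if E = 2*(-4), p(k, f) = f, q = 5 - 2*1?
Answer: 88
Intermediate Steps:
Z = -8
q = 3 (q = 5 - 2 = 3)
E = -8
Z*(E - p(F - 1*3, q)) = -8*(-8 - 1*3) = -8*(-8 - 3) = -8*(-11) = 88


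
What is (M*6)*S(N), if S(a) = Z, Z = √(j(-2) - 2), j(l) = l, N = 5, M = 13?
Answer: 156*I ≈ 156.0*I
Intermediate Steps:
Z = 2*I (Z = √(-2 - 2) = √(-4) = 2*I ≈ 2.0*I)
S(a) = 2*I
(M*6)*S(N) = (13*6)*(2*I) = 78*(2*I) = 156*I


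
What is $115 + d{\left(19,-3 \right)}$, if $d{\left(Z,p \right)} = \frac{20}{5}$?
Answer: $119$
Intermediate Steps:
$d{\left(Z,p \right)} = 4$ ($d{\left(Z,p \right)} = 20 \cdot \frac{1}{5} = 4$)
$115 + d{\left(19,-3 \right)} = 115 + 4 = 119$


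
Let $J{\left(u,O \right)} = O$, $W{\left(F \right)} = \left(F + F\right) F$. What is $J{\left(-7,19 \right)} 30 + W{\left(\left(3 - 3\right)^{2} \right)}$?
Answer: $570$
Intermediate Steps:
$W{\left(F \right)} = 2 F^{2}$ ($W{\left(F \right)} = 2 F F = 2 F^{2}$)
$J{\left(-7,19 \right)} 30 + W{\left(\left(3 - 3\right)^{2} \right)} = 19 \cdot 30 + 2 \left(\left(3 - 3\right)^{2}\right)^{2} = 570 + 2 \left(0^{2}\right)^{2} = 570 + 2 \cdot 0^{2} = 570 + 2 \cdot 0 = 570 + 0 = 570$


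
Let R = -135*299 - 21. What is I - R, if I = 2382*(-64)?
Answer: -112062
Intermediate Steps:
R = -40386 (R = -40365 - 21 = -40386)
I = -152448
I - R = -152448 - 1*(-40386) = -152448 + 40386 = -112062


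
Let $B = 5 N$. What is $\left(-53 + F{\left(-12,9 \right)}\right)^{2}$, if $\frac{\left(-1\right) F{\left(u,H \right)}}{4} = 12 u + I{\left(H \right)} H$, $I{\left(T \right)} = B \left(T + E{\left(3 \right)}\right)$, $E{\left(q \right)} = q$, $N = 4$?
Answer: $65885689$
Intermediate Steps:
$B = 20$ ($B = 5 \cdot 4 = 20$)
$I{\left(T \right)} = 60 + 20 T$ ($I{\left(T \right)} = 20 \left(T + 3\right) = 20 \left(3 + T\right) = 60 + 20 T$)
$F{\left(u,H \right)} = - 48 u - 4 H \left(60 + 20 H\right)$ ($F{\left(u,H \right)} = - 4 \left(12 u + \left(60 + 20 H\right) H\right) = - 4 \left(12 u + H \left(60 + 20 H\right)\right) = - 48 u - 4 H \left(60 + 20 H\right)$)
$\left(-53 + F{\left(-12,9 \right)}\right)^{2} = \left(-53 - \left(-576 + 720 \left(3 + 9\right)\right)\right)^{2} = \left(-53 + \left(576 - 720 \cdot 12\right)\right)^{2} = \left(-53 + \left(576 - 8640\right)\right)^{2} = \left(-53 - 8064\right)^{2} = \left(-8117\right)^{2} = 65885689$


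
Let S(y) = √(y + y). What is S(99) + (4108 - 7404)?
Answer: -3296 + 3*√22 ≈ -3281.9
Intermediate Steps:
S(y) = √2*√y (S(y) = √(2*y) = √2*√y)
S(99) + (4108 - 7404) = √2*√99 + (4108 - 7404) = √2*(3*√11) - 3296 = 3*√22 - 3296 = -3296 + 3*√22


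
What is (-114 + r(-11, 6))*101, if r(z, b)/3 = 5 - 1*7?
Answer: -12120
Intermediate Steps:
r(z, b) = -6 (r(z, b) = 3*(5 - 1*7) = 3*(5 - 7) = 3*(-2) = -6)
(-114 + r(-11, 6))*101 = (-114 - 6)*101 = -120*101 = -12120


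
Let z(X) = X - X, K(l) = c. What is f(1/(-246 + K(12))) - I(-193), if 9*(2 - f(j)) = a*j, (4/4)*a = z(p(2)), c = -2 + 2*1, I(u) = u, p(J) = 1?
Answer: 195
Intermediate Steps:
c = 0 (c = -2 + 2 = 0)
K(l) = 0
z(X) = 0
a = 0
f(j) = 2 (f(j) = 2 - 0*j = 2 - ⅑*0 = 2 + 0 = 2)
f(1/(-246 + K(12))) - I(-193) = 2 - 1*(-193) = 2 + 193 = 195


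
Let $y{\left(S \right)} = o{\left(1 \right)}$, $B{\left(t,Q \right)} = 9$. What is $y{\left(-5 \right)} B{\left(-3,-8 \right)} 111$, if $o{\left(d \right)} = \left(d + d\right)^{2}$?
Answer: $3996$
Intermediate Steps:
$o{\left(d \right)} = 4 d^{2}$ ($o{\left(d \right)} = \left(2 d\right)^{2} = 4 d^{2}$)
$y{\left(S \right)} = 4$ ($y{\left(S \right)} = 4 \cdot 1^{2} = 4 \cdot 1 = 4$)
$y{\left(-5 \right)} B{\left(-3,-8 \right)} 111 = 4 \cdot 9 \cdot 111 = 36 \cdot 111 = 3996$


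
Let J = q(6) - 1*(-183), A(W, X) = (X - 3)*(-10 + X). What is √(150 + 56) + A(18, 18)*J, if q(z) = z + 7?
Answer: 23520 + √206 ≈ 23534.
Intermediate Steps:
q(z) = 7 + z
A(W, X) = (-10 + X)*(-3 + X) (A(W, X) = (-3 + X)*(-10 + X) = (-10 + X)*(-3 + X))
J = 196 (J = (7 + 6) - 1*(-183) = 13 + 183 = 196)
√(150 + 56) + A(18, 18)*J = √(150 + 56) + (30 + 18² - 13*18)*196 = √206 + (30 + 324 - 234)*196 = √206 + 120*196 = √206 + 23520 = 23520 + √206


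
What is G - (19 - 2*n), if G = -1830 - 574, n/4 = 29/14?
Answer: -16845/7 ≈ -2406.4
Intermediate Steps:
n = 58/7 (n = 4*(29/14) = 58/7 ≈ 8.2857)
G = -2404
G - (19 - 2*n) = -2404 - (19 - 2*58/7) = -2404 - (19 - 116/7) = -2404 - 1*17/7 = -2404 - 17/7 = -16845/7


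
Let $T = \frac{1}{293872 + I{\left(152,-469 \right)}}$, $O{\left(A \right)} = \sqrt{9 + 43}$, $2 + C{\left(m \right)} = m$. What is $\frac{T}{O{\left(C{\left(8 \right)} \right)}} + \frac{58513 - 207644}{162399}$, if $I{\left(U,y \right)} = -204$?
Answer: $- \frac{149131}{162399} + \frac{\sqrt{13}}{7635368} \approx -0.9183$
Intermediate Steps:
$C{\left(m \right)} = -2 + m$
$O{\left(A \right)} = 2 \sqrt{13}$ ($O{\left(A \right)} = \sqrt{52} = 2 \sqrt{13}$)
$T = \frac{1}{293668}$ ($T = \frac{1}{293872 - 204} = \frac{1}{293668} \approx 3.4052 \cdot 10^{-6}$)
$\frac{T}{O{\left(C{\left(8 \right)} \right)}} + \frac{58513 - 207644}{162399} = \frac{1}{293668 \cdot 2 \sqrt{13}} + \frac{58513 - 207644}{162399} = \frac{\frac{1}{26} \sqrt{13}}{293668} - \frac{149131}{162399} = \frac{\sqrt{13}}{7635368} - \frac{149131}{162399} = - \frac{149131}{162399} + \frac{\sqrt{13}}{7635368}$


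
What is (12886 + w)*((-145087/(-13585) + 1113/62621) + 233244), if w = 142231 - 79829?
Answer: 1149191615210206272/65438945 ≈ 1.7561e+10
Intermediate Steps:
w = 62402
(12886 + w)*((-145087/(-13585) + 1113/62621) + 233244) = (12886 + 62402)*((-145087/(-13585) + 1113/62621) + 233244) = 75288*((-145087*(-1/13585) + 1113*(1/62621)) + 233244) = 75288*((145087/13585 + 1113/62621) + 233244) = 75288*(700047164/65438945 + 233244) = 75288*(15263941334744/65438945) = 1149191615210206272/65438945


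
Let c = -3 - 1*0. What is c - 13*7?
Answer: -94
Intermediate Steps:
c = -3 (c = -3 + 0 = -3)
c - 13*7 = -3 - 13*7 = -3 - 91 = -94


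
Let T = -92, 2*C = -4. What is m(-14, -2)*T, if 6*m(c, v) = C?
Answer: 92/3 ≈ 30.667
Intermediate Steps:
C = -2 (C = (½)*(-4) = -2)
m(c, v) = -⅓ (m(c, v) = (⅙)*(-2) = -⅓)
m(-14, -2)*T = -⅓*(-92) = 92/3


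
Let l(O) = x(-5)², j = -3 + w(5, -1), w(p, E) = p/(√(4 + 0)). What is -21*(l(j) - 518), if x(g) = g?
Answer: 10353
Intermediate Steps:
w(p, E) = p/2 (w(p, E) = p/(√4) = p/2)
j = -½ (j = -3 + (½)*5 = -3 + 5/2 = -½ ≈ -0.50000)
l(O) = 25 (l(O) = (-5)² = 25)
-21*(l(j) - 518) = -21*(25 - 518) = -21*(-493) = 10353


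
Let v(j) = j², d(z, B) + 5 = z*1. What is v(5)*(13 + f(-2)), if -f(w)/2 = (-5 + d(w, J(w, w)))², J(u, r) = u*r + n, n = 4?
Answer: -6875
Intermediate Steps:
J(u, r) = 4 + r*u (J(u, r) = u*r + 4 = r*u + 4 = 4 + r*u)
d(z, B) = -5 + z (d(z, B) = -5 + z*1 = -5 + z)
f(w) = -2*(-10 + w)² (f(w) = -2*(-5 + (-5 + w))² = -2*(-10 + w)²)
v(5)*(13 + f(-2)) = 5²*(13 - 2*(-10 - 2)²) = 25*(13 - 2*(-12)²) = 25*(13 - 2*144) = 25*(13 - 288) = 25*(-275) = -6875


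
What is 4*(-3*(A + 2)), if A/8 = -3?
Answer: 264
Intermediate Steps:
A = -24 (A = 8*(-3) = -24)
4*(-3*(A + 2)) = 4*(-3*(-24 + 2)) = 4*(-3*(-22)) = 4*66 = 264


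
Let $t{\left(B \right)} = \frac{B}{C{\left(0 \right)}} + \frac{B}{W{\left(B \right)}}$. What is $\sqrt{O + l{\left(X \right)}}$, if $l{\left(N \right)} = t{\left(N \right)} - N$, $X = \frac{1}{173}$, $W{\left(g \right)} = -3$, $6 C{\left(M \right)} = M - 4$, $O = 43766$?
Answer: $\frac{\sqrt{47155396458}}{1038} \approx 209.2$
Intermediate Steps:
$C{\left(M \right)} = - \frac{2}{3} + \frac{M}{6}$ ($C{\left(M \right)} = \frac{M - 4}{6} = \frac{-4 + M}{6} = - \frac{2}{3} + \frac{M}{6}$)
$t{\left(B \right)} = - \frac{11 B}{6}$ ($t{\left(B \right)} = \frac{B}{- \frac{2}{3} + \frac{1}{6} \cdot 0} + \frac{B}{-3} = \frac{B}{- \frac{2}{3} + 0} + B \left(- \frac{1}{3}\right) = \frac{B}{- \frac{2}{3}} - \frac{B}{3} = B \left(- \frac{3}{2}\right) - \frac{B}{3} = - \frac{3 B}{2} - \frac{B}{3} = - \frac{11 B}{6}$)
$X = \frac{1}{173} \approx 0.0057803$
$l{\left(N \right)} = - \frac{17 N}{6}$ ($l{\left(N \right)} = - \frac{11 N}{6} - N = - \frac{17 N}{6}$)
$\sqrt{O + l{\left(X \right)}} = \sqrt{43766 - \frac{17}{1038}} = \sqrt{\frac{45429091}{1038}} = \frac{\sqrt{47155396458}}{1038}$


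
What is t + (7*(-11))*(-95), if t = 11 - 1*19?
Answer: 7307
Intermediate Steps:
t = -8 (t = 11 - 19 = -8)
t + (7*(-11))*(-95) = -8 + (7*(-11))*(-95) = -8 - 77*(-95) = -8 + 7315 = 7307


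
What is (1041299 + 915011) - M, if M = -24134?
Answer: 1980444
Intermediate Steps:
(1041299 + 915011) - M = (1041299 + 915011) - 1*(-24134) = 1956310 + 24134 = 1980444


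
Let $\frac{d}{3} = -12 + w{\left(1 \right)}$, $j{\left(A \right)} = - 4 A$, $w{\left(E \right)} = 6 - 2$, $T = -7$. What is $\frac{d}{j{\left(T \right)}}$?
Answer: $- \frac{6}{7} \approx -0.85714$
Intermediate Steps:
$w{\left(E \right)} = 4$ ($w{\left(E \right)} = 6 - 2 = 4$)
$d = -24$ ($d = 3 \left(-12 + 4\right) = 3 \left(-8\right) = -24$)
$\frac{d}{j{\left(T \right)}} = - \frac{24}{\left(-4\right) \left(-7\right)} = - \frac{24}{28} = \left(-24\right) \frac{1}{28} = - \frac{6}{7}$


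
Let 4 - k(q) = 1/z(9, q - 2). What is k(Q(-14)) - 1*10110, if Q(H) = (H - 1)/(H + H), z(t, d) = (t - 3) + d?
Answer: -1283490/127 ≈ -10106.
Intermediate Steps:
z(t, d) = -3 + d + t (z(t, d) = (-3 + t) + d = -3 + d + t)
Q(H) = (-1 + H)/(2*H) (Q(H) = (-1 + H)/((2*H)) = (-1 + H)*(1/(2*H)) = (-1 + H)/(2*H))
k(q) = 4 - 1/(4 + q) (k(q) = 4 - 1/(-3 + (q - 2) + 9) = 4 - 1/(-3 + (-2 + q) + 9) = 4 - 1/(4 + q))
k(Q(-14)) - 1*10110 = (15 + 4*((1/2)*(-1 - 14)/(-14)))/(4 + (1/2)*(-1 - 14)/(-14)) - 1*10110 = (15 + 4*((1/2)*(-1/14)*(-15)))/(4 + (1/2)*(-1/14)*(-15)) - 10110 = (15 + 4*(15/28))/(4 + 15/28) - 10110 = (15 + 15/7)/(127/28) - 10110 = (28/127)*(120/7) - 10110 = 480/127 - 10110 = -1283490/127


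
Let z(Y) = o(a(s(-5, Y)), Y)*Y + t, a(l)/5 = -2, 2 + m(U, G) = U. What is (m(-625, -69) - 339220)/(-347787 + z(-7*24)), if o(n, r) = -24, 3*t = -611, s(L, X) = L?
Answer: 1019541/1031876 ≈ 0.98805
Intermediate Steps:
m(U, G) = -2 + U
a(l) = -10 (a(l) = 5*(-2) = -10)
t = -611/3 (t = (⅓)*(-611) = -611/3 ≈ -203.67)
z(Y) = -611/3 - 24*Y (z(Y) = -24*Y - 611/3 = -611/3 - 24*Y)
(m(-625, -69) - 339220)/(-347787 + z(-7*24)) = ((-2 - 625) - 339220)/(-347787 + (-611/3 - (-168)*24)) = (-627 - 339220)/(-347787 + (-611/3 - 24*(-168))) = -339847/(-347787 + (-611/3 + 4032)) = -339847/(-347787 + 11485/3) = -339847/(-1031876/3) = -339847*(-3/1031876) = 1019541/1031876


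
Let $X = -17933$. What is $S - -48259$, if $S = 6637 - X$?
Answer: $72829$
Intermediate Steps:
$S = 24570$ ($S = 6637 - -17933 = 6637 + 17933 = 24570$)
$S - -48259 = 24570 - -48259 = 24570 + 48259 = 72829$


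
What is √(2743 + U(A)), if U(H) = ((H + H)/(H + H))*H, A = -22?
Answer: √2721 ≈ 52.163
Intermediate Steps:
U(H) = H (U(H) = ((2*H)/((2*H)))*H = ((2*H)*(1/(2*H)))*H = 1*H = H)
√(2743 + U(A)) = √(2743 - 22) = √2721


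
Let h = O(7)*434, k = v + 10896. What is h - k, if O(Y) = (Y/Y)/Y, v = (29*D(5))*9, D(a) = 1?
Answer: -11095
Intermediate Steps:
v = 261 (v = (29*1)*9 = 29*9 = 261)
O(Y) = 1/Y
k = 11157 (k = 261 + 10896 = 11157)
h = 62 (h = 434/7 = (1/7)*434 = 62)
h - k = 62 - 1*11157 = 62 - 11157 = -11095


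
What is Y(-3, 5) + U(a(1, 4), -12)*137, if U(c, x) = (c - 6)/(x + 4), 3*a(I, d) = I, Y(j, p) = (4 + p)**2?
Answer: 4273/24 ≈ 178.04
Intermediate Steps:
a(I, d) = I/3
U(c, x) = (-6 + c)/(4 + x)
Y(-3, 5) + U(a(1, 4), -12)*137 = (4 + 5)**2 + ((-6 + (1/3)*1)/(4 - 12))*137 = 9**2 + ((-6 + 1/3)/(-8))*137 = 81 - 1/8*(-17/3)*137 = 81 + (17/24)*137 = 81 + 2329/24 = 4273/24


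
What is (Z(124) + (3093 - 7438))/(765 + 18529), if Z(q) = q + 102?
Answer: -4119/19294 ≈ -0.21349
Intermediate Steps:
Z(q) = 102 + q
(Z(124) + (3093 - 7438))/(765 + 18529) = ((102 + 124) + (3093 - 7438))/(765 + 18529) = (226 - 4345)/19294 = -4119*1/19294 = -4119/19294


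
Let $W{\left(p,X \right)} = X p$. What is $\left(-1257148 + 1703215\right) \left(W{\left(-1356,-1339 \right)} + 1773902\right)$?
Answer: $1601195858262$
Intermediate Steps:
$\left(-1257148 + 1703215\right) \left(W{\left(-1356,-1339 \right)} + 1773902\right) = \left(-1257148 + 1703215\right) \left(\left(-1339\right) \left(-1356\right) + 1773902\right) = 446067 \left(1815684 + 1773902\right) = 446067 \cdot 3589586 = 1601195858262$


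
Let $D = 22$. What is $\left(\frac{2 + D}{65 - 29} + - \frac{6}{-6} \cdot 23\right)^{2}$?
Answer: $\frac{5041}{9} \approx 560.11$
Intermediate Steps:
$\left(\frac{2 + D}{65 - 29} + - \frac{6}{-6} \cdot 23\right)^{2} = \left(\frac{2 + 22}{65 - 29} + - \frac{6}{-6} \cdot 23\right)^{2} = \left(\frac{24}{36} + \left(-6\right) \left(- \frac{1}{6}\right) 23\right)^{2} = \left(24 \cdot \frac{1}{36} + 1 \cdot 23\right)^{2} = \left(\frac{2}{3} + 23\right)^{2} = \left(\frac{71}{3}\right)^{2} = \frac{5041}{9}$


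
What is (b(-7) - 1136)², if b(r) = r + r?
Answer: 1322500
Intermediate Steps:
b(r) = 2*r
(b(-7) - 1136)² = (2*(-7) - 1136)² = (-14 - 1136)² = (-1150)² = 1322500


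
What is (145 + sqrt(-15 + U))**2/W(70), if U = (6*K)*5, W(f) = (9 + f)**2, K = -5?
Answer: (145 + I*sqrt(165))**2/6241 ≈ 3.3424 + 0.59688*I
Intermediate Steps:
U = -150 (U = (6*(-5))*5 = -30*5 = -150)
(145 + sqrt(-15 + U))**2/W(70) = (145 + sqrt(-15 - 150))**2/((9 + 70)**2) = (145 + sqrt(-165))**2/(79**2) = (145 + I*sqrt(165))**2/6241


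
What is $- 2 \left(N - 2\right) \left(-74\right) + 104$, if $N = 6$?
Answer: $696$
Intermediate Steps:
$- 2 \left(N - 2\right) \left(-74\right) + 104 = - 2 \left(6 - 2\right) \left(-74\right) + 104 = \left(-2\right) 4 \left(-74\right) + 104 = \left(-8\right) \left(-74\right) + 104 = 592 + 104 = 696$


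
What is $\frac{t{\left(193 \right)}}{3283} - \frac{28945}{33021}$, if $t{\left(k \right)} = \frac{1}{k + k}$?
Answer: $- \frac{36680170889}{41845465998} \approx -0.87656$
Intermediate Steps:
$t{\left(k \right)} = \frac{1}{2 k}$
$\frac{t{\left(193 \right)}}{3283} - \frac{28945}{33021} = \frac{\frac{1}{2} \cdot \frac{1}{193}}{3283} - \frac{28945}{33021} = \frac{1}{2} \cdot \frac{1}{193} \cdot \frac{1}{3283} - \frac{28945}{33021} = \frac{1}{386} \cdot \frac{1}{3283} - \frac{28945}{33021} = \frac{1}{1267238} - \frac{28945}{33021} = - \frac{36680170889}{41845465998}$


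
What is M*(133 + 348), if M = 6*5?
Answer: 14430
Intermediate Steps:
M = 30
M*(133 + 348) = 30*(133 + 348) = 30*481 = 14430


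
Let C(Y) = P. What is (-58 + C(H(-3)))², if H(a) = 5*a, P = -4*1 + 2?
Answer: 3600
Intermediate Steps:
P = -2 (P = -4 + 2 = -2)
C(Y) = -2
(-58 + C(H(-3)))² = (-58 - 2)² = (-60)² = 3600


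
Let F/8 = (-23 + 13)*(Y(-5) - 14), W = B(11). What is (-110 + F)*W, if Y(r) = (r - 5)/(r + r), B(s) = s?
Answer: 10230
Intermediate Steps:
W = 11
Y(r) = (-5 + r)/(2*r) (Y(r) = (-5 + r)/((2*r)) = (-5 + r)*(1/(2*r)) = (-5 + r)/(2*r))
F = 1040 (F = 8*((-23 + 13)*((1/2)*(-5 - 5)/(-5) - 14)) = 8*(-10*((1/2)*(-1/5)*(-10) - 14)) = 8*(-10*(1 - 14)) = 8*(-10*(-13)) = 8*130 = 1040)
(-110 + F)*W = (-110 + 1040)*11 = 930*11 = 10230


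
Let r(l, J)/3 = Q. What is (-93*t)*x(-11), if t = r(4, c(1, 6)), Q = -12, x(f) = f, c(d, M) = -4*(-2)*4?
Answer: -36828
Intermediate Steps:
c(d, M) = 32 (c(d, M) = 8*4 = 32)
r(l, J) = -36 (r(l, J) = 3*(-12) = -36)
t = -36
(-93*t)*x(-11) = -93*(-36)*(-11) = 3348*(-11) = -36828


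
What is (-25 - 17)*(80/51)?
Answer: -1120/17 ≈ -65.882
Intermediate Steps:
(-25 - 17)*(80/51) = -3360/51 = -42*80/51 = -1120/17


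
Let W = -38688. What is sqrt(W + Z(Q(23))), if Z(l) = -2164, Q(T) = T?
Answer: 2*I*sqrt(10213) ≈ 202.12*I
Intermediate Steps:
sqrt(W + Z(Q(23))) = sqrt(-38688 - 2164) = sqrt(-40852) = 2*I*sqrt(10213)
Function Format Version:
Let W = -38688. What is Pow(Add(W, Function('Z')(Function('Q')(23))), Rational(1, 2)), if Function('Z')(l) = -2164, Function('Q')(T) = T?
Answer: Mul(2, I, Pow(10213, Rational(1, 2))) ≈ Mul(202.12, I)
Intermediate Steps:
Pow(Add(W, Function('Z')(Function('Q')(23))), Rational(1, 2)) = Pow(Add(-38688, -2164), Rational(1, 2)) = Pow(-40852, Rational(1, 2)) = Mul(2, I, Pow(10213, Rational(1, 2)))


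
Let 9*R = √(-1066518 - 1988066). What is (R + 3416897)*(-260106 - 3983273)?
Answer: -14499188974963 - 8486758*I*√763646/9 ≈ -1.4499e+13 - 8.2403e+8*I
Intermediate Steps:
R = 2*I*√763646/9 (R = √(-1066518 - 1988066)/9 = √(-3054584)/9 = (2*I*√763646)/9 = 2*I*√763646/9 ≈ 194.19*I)
(R + 3416897)*(-260106 - 3983273) = (2*I*√763646/9 + 3416897)*(-260106 - 3983273) = (3416897 + 2*I*√763646/9)*(-4243379) = -14499188974963 - 8486758*I*√763646/9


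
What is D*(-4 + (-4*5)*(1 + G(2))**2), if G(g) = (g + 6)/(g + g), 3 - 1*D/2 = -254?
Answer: -94576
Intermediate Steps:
D = 514 (D = 6 - 2*(-254) = 6 + 508 = 514)
G(g) = (6 + g)/(2*g) (G(g) = (6 + g)/((2*g)) = (6 + g)*(1/(2*g)) = (6 + g)/(2*g))
D*(-4 + (-4*5)*(1 + G(2))**2) = 514*(-4 + (-4*5)*(1 + (1/2)*(6 + 2)/2)**2) = 514*(-4 - 20*(1 + (1/2)*(1/2)*8)**2) = 514*(-4 - 20*(1 + 2)**2) = 514*(-4 - 20*3**2) = 514*(-4 - 20*9) = 514*(-4 - 180) = 514*(-184) = -94576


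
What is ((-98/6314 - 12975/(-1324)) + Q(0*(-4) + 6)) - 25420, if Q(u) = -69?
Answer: -15214251179/597124 ≈ -25479.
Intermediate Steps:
((-98/6314 - 12975/(-1324)) + Q(0*(-4) + 6)) - 25420 = ((-98/6314 - 12975/(-1324)) - 69) - 25420 = ((-98*1/6314 - 12975*(-1/1324)) - 69) - 25420 = ((-7/451 + 12975/1324) - 69) - 25420 = (5842457/597124 - 69) - 25420 = -35359099/597124 - 25420 = -15214251179/597124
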